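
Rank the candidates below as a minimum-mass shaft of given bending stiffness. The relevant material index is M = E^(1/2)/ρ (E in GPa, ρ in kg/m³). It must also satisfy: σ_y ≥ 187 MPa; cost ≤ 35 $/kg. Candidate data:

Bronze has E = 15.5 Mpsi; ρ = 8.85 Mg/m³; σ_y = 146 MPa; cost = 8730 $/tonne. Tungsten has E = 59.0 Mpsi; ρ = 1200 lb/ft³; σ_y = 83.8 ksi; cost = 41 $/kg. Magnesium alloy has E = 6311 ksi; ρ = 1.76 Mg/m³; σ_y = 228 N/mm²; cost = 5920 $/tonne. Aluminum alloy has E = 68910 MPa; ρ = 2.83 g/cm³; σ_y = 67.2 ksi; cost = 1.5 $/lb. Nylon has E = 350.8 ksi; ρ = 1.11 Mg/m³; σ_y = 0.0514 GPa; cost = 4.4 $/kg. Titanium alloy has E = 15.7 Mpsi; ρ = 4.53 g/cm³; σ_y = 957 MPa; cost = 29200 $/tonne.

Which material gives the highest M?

magnesium alloy

Screen on constraints: σ_y ≥ 187 MPa; cost ≤ 35 $/kg. Survivors: magnesium alloy, aluminum alloy, titanium alloy.
In SI units:
  magnesium alloy: E = 43.51 GPa, ρ = 1760 kg/m³
  aluminum alloy: E = 68.91 GPa, ρ = 2830 kg/m³
  titanium alloy: E = 108.2 GPa, ρ = 4530 kg/m³
  magnesium alloy: M = 3.75×10⁻³
  aluminum alloy: M = 2.93×10⁻³
  titanium alloy: M = 2.30×10⁻³
Highest index: magnesium alloy.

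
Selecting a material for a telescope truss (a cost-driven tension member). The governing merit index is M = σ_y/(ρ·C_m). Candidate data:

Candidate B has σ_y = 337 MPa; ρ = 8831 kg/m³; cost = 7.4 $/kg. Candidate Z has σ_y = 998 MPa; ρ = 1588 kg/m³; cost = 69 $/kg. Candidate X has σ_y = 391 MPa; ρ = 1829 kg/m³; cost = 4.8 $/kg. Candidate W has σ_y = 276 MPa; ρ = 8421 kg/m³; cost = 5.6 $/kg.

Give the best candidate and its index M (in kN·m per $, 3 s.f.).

candidate X, M = 44.5 kN·m per $

Evaluate M for each candidate:
  candidate X: M = 44.5 kN·m per $
  candidate Z: M = 9.11 kN·m per $
  candidate W: M = 5.85 kN·m per $
  candidate B: M = 5.16 kN·m per $
Highest index: candidate X.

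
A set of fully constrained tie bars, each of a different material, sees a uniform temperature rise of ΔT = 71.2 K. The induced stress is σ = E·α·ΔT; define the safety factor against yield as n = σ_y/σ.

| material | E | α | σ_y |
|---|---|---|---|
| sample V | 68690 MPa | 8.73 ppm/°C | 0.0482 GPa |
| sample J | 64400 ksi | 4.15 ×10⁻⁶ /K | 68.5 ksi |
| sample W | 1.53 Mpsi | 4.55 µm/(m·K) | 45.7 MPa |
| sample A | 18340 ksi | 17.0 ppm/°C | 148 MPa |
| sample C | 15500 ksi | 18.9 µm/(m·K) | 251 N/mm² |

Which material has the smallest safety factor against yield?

In consistent units (E in GPa, α in ×10⁻⁶/K, σ_y in MPa):
  sample V: E = 68.69, α = 8.73, σ_y = 48.20 → σ = 42.7 MPa, n = 1.13
  sample J: E = 444.0, α = 4.15, σ_y = 472.3 → σ = 131 MPa, n = 3.60
  sample W: E = 10.55, α = 4.55, σ_y = 45.70 → σ = 3.42 MPa, n = 13.4
  sample A: E = 126.4, α = 17.0, σ_y = 148.0 → σ = 153 MPa, n = 0.967
  sample C: E = 106.9, α = 18.9, σ_y = 251.0 → σ = 144 MPa, n = 1.75
Sample A has the lowest safety factor, n = 0.967.

sample A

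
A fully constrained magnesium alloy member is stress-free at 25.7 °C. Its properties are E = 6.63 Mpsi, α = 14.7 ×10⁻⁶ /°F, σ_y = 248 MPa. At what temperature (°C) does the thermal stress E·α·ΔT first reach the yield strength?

231 °C

E = 6.63 Mpsi = 45.71 GPa.
α = 14.7×10⁻⁶/°F × 9/5 = 26.5×10⁻⁶/K.
E·α·ΔT = 248.0 MPa ⇒ ΔT = 248.0 / (45.71×10³ × 26.5×10⁻⁶) = 205.0 K.
T = 25.7 + 205.0 = 230.7 °C.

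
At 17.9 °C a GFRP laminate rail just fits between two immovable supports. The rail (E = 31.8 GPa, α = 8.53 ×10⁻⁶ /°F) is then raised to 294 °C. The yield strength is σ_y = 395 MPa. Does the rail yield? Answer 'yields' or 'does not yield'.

does not yield

α = 8.53×10⁻⁶/°F × 9/5 = 15.4×10⁻⁶/K.
ΔT = 276.1 K. Constrained thermal stress σ = E·α·ΔT = 31.80×10³ MPa × 15.4×10⁻⁶ × 276.1 = 135 MPa (compressive).
Compare to σ_y = 395 MPa: σ < σ_y, so it does not yield.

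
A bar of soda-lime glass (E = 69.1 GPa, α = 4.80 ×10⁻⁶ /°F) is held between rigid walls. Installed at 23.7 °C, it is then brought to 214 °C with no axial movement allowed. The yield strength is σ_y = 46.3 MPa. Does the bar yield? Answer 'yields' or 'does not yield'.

yields

α = 4.80×10⁻⁶/°F × 9/5 = 8.64×10⁻⁶/K.
ΔT = 190.3 K. Constrained thermal stress σ = E·α·ΔT = 69.10×10³ MPa × 8.64×10⁻⁶ × 190.3 = 114 MPa (compressive).
Compare to σ_y = 46.3 MPa: σ ≥ σ_y, so it yields.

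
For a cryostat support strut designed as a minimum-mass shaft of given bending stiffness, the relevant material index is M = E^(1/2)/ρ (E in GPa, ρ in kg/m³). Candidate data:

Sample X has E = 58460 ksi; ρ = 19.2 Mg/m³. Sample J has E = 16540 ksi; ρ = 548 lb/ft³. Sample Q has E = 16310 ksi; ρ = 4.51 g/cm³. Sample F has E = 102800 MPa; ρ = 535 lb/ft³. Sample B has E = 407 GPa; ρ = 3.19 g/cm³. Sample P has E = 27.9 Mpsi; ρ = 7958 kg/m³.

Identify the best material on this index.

sample B

Putting every candidate on a common basis:
  sample X: E = 403.1 GPa, ρ = 19200 kg/m³
  sample J: E = 114.0 GPa, ρ = 8778 kg/m³
  sample Q: E = 112.5 GPa, ρ = 4510 kg/m³
  sample F: E = 102.8 GPa, ρ = 8570 kg/m³
  sample B: E = 407.0 GPa, ρ = 3190 kg/m³
  sample P: E = 192.4 GPa, ρ = 7958 kg/m³
  sample B: M = 6.32×10⁻³
  sample Q: M = 2.35×10⁻³
  sample P: M = 1.74×10⁻³
  sample J: M = 1.22×10⁻³
  sample F: M = 1.18×10⁻³
  sample X: M = 1.05×10⁻³
The maximum is for sample B.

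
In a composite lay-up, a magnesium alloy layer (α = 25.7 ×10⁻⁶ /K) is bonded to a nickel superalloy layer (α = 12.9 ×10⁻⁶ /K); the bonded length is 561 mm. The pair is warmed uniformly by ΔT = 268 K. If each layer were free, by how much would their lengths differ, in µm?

1920 µm

Δα = |25.7 − 12.9|×10⁻⁶/K = 12.8×10⁻⁶/K.
ΔL_mismatch = Δα·L·ΔT = 12.8×10⁻⁶ × 561.0 mm × 268.0 K = 1920 µm.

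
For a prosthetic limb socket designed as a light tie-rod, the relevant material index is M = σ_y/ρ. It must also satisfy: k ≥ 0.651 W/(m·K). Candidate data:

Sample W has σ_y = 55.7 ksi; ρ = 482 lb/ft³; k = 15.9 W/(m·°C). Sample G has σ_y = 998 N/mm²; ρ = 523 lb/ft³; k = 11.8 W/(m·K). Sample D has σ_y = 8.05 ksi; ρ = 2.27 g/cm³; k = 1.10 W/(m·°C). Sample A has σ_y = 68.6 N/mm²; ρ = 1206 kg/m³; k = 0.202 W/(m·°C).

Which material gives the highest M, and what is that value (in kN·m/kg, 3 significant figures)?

sample G, M = 119 kN·m/kg

Screen on constraints: k ≥ 0.651 W/(m·K). Survivors: sample W, sample G, sample D.
Putting every candidate on a common basis:
  sample W: σ_y = 384.0 MPa, ρ = 7721 kg/m³
  sample G: σ_y = 998.0 MPa, ρ = 8378 kg/m³
  sample D: σ_y = 55.50 MPa, ρ = 2270 kg/m³
  sample G: M = 119 kN·m/kg
  sample W: M = 49.7 kN·m/kg
  sample D: M = 24.5 kN·m/kg
The maximum is for sample G.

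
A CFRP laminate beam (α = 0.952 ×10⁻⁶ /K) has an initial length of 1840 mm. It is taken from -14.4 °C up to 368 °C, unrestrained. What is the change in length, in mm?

0.670 mm

ΔT = 368 − (-14.4) = 382.4 K.
ΔL = α·L₀·ΔT = 0.952×10⁻⁶ × 1840 mm × 382.4 K = 0.670 mm.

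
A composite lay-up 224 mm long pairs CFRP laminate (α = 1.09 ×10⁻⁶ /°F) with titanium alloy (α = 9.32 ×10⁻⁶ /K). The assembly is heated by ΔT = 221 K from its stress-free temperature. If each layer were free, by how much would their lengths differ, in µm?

CFRP laminate: α = 1.09×10⁻⁶/°F × 9/5 = 1.96×10⁻⁶/K.
Δα = |1.96 − 9.32|×10⁻⁶/K = 7.36×10⁻⁶/K.
ΔL_mismatch = Δα·L·ΔT = 7.36×10⁻⁶ × 224.0 mm × 221.0 K = 364 µm.

364 µm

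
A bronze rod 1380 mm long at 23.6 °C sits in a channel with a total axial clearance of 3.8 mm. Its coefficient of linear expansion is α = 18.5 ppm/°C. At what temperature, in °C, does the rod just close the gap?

172 °C

α·L₀·ΔT = 3.8 mm ⇒ ΔT = 3.8 / (18.5×10⁻⁶ × 1380.0) = 148.8 K.
T = 23.6 + 148.8 = 172.4 °C.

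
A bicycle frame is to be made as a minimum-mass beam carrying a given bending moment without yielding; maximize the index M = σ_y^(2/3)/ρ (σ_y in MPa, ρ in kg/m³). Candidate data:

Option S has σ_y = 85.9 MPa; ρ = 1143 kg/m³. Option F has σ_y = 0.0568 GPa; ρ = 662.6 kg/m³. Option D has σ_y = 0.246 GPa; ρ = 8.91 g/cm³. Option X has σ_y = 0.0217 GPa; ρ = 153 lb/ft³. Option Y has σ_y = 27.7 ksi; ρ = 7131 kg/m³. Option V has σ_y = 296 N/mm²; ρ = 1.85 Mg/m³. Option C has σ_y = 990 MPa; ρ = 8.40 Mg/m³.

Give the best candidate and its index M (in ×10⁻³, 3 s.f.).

option V, M = 24.0×10⁻³

Normalizing units and computing the index:
  option S: σ_y = 85.90 MPa, ρ = 1143 kg/m³
  option F: σ_y = 56.80 MPa, ρ = 662.6 kg/m³
  option D: σ_y = 246.0 MPa, ρ = 8910 kg/m³
  option X: σ_y = 21.70 MPa, ρ = 2451 kg/m³
  option Y: σ_y = 191.0 MPa, ρ = 7131 kg/m³
  option V: σ_y = 296.0 MPa, ρ = 1850 kg/m³
  option C: σ_y = 990.0 MPa, ρ = 8400 kg/m³
  option V: M = 24.0×10⁻³
  option F: M = 22.3×10⁻³
  option S: M = 17.0×10⁻³
  option C: M = 11.8×10⁻³
  option Y: M = 4.65×10⁻³
  option D: M = 4.41×10⁻³
  option X: M = 3.17×10⁻³
Option V ranks first.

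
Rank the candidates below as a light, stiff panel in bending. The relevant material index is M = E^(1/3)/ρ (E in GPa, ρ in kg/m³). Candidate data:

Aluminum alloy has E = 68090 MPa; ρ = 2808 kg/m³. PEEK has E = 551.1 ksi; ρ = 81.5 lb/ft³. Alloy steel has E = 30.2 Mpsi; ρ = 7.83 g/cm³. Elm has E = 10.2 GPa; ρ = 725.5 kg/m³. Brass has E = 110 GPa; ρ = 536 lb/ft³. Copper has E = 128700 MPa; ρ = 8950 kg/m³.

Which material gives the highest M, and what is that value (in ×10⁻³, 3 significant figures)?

elm, M = 2.99×10⁻³

After converting to SI:
  aluminum alloy: E = 68.09 GPa, ρ = 2808 kg/m³
  PEEK: E = 3.800 GPa, ρ = 1306 kg/m³
  alloy steel: E = 208.2 GPa, ρ = 7830 kg/m³
  elm: E = 10.20 GPa, ρ = 725.5 kg/m³
  brass: E = 110.0 GPa, ρ = 8586 kg/m³
  copper: E = 128.7 GPa, ρ = 8950 kg/m³
  elm: M = 2.99×10⁻³
  aluminum alloy: M = 1.45×10⁻³
  PEEK: M = 1.20×10⁻³
  alloy steel: M = 0.757×10⁻³
  copper: M = 0.564×10⁻³
  brass: M = 0.558×10⁻³
The maximum is for elm.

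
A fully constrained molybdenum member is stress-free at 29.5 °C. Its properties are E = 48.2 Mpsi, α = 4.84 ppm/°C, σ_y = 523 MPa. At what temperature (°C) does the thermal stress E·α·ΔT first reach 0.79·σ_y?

286 °C

E = 48.2 Mpsi = 332.3 GPa.
E·α·ΔT = 413.2 MPa ⇒ ΔT = 413.2 / (332.3×10³ × 4.84×10⁻⁶) = 256.9 K.
T = 29.5 + 256.9 = 286.4 °C.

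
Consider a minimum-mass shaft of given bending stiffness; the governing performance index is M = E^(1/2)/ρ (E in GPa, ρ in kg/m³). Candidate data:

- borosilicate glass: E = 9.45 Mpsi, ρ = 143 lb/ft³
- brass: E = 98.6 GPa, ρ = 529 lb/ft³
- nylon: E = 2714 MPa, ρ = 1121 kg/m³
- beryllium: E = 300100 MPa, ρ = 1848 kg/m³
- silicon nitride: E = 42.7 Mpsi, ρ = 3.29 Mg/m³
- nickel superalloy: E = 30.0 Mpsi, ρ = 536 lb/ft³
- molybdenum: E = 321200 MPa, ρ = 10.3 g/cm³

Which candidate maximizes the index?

beryllium

In SI units:
  borosilicate glass: E = 65.16 GPa, ρ = 2291 kg/m³
  brass: E = 98.60 GPa, ρ = 8474 kg/m³
  nylon: E = 2.714 GPa, ρ = 1121 kg/m³
  beryllium: E = 300.1 GPa, ρ = 1848 kg/m³
  silicon nitride: E = 294.4 GPa, ρ = 3290 kg/m³
  nickel superalloy: E = 206.8 GPa, ρ = 8586 kg/m³
  molybdenum: E = 321.2 GPa, ρ = 10300 kg/m³
  beryllium: M = 9.37×10⁻³
  silicon nitride: M = 5.22×10⁻³
  borosilicate glass: M = 3.52×10⁻³
  molybdenum: M = 1.74×10⁻³
  nickel superalloy: M = 1.68×10⁻³
  nylon: M = 1.47×10⁻³
  brass: M = 1.17×10⁻³
Highest index: beryllium.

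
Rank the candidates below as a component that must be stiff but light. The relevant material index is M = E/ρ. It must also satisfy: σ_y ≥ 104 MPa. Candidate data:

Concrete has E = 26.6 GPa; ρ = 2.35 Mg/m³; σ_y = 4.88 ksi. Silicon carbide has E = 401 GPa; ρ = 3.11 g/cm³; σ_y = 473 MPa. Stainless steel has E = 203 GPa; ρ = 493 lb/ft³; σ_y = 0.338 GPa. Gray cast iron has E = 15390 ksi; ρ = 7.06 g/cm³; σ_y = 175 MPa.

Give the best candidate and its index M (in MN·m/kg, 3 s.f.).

Screen on constraints: σ_y ≥ 104 MPa. Survivors: silicon carbide, stainless steel, gray cast iron.
After converting to SI:
  silicon carbide: E = 401.0 GPa, ρ = 3110 kg/m³
  stainless steel: E = 203.0 GPa, ρ = 7897 kg/m³
  gray cast iron: E = 106.1 GPa, ρ = 7060 kg/m³
  silicon carbide: M = 129 MN·m/kg
  stainless steel: M = 25.7 MN·m/kg
  gray cast iron: M = 15.0 MN·m/kg
Silicon carbide has the largest M.

silicon carbide, M = 129 MN·m/kg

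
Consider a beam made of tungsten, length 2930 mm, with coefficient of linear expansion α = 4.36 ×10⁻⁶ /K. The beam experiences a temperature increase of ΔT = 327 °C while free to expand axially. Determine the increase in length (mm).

ΔL = α·L₀·ΔT = 4.36×10⁻⁶ × 2930 mm × 327.0 K = 4.18 mm.

4.18 mm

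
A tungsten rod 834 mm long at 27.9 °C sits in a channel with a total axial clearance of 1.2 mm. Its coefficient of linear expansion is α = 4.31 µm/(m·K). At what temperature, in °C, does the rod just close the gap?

α·L₀·ΔT = 1.2 mm ⇒ ΔT = 1.2 / (4.31×10⁻⁶ × 834.0) = 333.8 K.
T = 27.9 + 333.8 = 361.7 °C.

362 °C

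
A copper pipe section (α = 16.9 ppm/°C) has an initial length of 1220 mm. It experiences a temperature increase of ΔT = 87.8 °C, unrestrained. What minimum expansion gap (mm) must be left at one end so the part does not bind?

1.81 mm

ΔL = α·L₀·ΔT = 16.9×10⁻⁶ × 1220 mm × 87.80 K = 1.81 mm.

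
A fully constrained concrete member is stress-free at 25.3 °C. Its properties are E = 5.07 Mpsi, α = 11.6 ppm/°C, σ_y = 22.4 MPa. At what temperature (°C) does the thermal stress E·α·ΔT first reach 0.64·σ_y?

E = 5.07 Mpsi = 34.96 GPa.
E·α·ΔT = 14.34 MPa ⇒ ΔT = 14.34 / (34.96×10³ × 11.6×10⁻⁶) = 35.35 K.
T = 25.3 + 35.35 = 60.65 °C.

60.7 °C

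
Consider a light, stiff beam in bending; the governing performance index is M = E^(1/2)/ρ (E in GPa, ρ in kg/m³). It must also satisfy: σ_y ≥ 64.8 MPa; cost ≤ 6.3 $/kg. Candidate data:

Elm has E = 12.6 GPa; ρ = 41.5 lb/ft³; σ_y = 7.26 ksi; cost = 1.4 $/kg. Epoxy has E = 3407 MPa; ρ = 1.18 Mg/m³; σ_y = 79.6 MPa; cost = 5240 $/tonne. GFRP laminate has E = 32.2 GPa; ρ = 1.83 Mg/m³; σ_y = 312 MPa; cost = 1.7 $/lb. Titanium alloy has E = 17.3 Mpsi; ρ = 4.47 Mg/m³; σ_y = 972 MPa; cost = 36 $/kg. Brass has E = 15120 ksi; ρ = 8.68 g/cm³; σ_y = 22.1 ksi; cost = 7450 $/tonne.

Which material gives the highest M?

GFRP laminate

Screen on constraints: σ_y ≥ 64.8 MPa; cost ≤ 6.3 $/kg. Survivors: epoxy, GFRP laminate.
After converting to SI:
  epoxy: E = 3.407 GPa, ρ = 1180 kg/m³
  GFRP laminate: E = 32.20 GPa, ρ = 1830 kg/m³
  GFRP laminate: M = 3.10×10⁻³
  epoxy: M = 1.56×10⁻³
GFRP laminate ranks first.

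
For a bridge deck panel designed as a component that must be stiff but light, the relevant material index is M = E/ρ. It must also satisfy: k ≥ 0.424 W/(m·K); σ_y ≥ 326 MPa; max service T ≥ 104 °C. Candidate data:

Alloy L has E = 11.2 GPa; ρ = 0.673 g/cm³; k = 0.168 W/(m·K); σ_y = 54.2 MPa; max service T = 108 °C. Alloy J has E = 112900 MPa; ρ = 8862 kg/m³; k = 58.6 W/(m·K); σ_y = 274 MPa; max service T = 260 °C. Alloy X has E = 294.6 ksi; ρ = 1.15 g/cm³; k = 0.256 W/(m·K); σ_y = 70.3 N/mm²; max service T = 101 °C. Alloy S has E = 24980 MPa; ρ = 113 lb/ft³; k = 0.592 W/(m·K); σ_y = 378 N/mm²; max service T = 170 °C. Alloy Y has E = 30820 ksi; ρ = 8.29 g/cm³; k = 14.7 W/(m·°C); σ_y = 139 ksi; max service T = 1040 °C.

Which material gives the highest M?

Screen on constraints: k ≥ 0.424 W/(m·K); σ_y ≥ 326 MPa; max service T ≥ 104 °C. Survivors: alloy S, alloy Y.
Normalizing units and computing the index:
  alloy S: E = 24.98 GPa, ρ = 1810 kg/m³
  alloy Y: E = 212.5 GPa, ρ = 8290 kg/m³
  alloy Y: M = 25.6 MN·m/kg
  alloy S: M = 13.8 MN·m/kg
Alloy Y ranks first.

alloy Y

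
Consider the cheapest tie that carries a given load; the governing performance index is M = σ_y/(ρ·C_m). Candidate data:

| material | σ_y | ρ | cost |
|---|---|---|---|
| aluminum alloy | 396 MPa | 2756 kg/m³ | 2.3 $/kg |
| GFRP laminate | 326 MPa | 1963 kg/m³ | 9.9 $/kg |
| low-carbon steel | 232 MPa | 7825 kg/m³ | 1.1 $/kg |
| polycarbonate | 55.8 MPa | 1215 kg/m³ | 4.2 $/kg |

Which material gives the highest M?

aluminum alloy

Per-candidate index values:
  aluminum alloy: M = 62.5 kN·m per $
  low-carbon steel: M = 27.0 kN·m per $
  GFRP laminate: M = 16.8 kN·m per $
  polycarbonate: M = 10.9 kN·m per $
The maximum is for aluminum alloy.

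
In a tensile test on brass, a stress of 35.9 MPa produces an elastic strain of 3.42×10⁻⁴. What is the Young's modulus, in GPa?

105 GPa

E = σ/ε = 35.9 MPa / 3.42×10⁻⁴ = 105000 MPa = 105 GPa.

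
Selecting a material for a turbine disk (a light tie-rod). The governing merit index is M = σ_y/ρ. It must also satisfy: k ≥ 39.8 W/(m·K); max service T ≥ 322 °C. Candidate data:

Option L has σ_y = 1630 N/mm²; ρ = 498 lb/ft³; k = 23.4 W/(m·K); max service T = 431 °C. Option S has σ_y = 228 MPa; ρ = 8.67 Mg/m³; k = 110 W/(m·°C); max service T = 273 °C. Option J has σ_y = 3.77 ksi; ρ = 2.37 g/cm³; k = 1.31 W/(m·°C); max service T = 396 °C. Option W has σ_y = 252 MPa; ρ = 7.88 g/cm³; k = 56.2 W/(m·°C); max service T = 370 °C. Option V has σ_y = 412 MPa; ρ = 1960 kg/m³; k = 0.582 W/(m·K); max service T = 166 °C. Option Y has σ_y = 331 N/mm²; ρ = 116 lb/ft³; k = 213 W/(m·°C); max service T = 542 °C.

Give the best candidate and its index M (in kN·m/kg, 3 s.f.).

Screen on constraints: k ≥ 39.8 W/(m·K); max service T ≥ 322 °C. Survivors: option W, option Y.
Putting every candidate on a common basis:
  option W: σ_y = 252.0 MPa, ρ = 7880 kg/m³
  option Y: σ_y = 331.0 MPa, ρ = 1858 kg/m³
  option Y: M = 178 kN·m/kg
  option W: M = 32.0 kN·m/kg
The maximum is for option Y.

option Y, M = 178 kN·m/kg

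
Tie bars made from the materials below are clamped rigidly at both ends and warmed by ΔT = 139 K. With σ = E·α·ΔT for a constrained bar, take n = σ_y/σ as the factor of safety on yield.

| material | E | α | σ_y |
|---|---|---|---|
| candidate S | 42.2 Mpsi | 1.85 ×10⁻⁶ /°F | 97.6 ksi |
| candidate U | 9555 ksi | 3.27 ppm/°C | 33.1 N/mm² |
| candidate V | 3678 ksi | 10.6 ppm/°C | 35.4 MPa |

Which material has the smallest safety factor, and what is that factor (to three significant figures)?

Converting E to GPa, α to ×10⁻⁶/K, σ_y to MPa, then σ and n for each:
  candidate S: E = 291.0, α = 3.33, σ_y = 672.9 → σ = 135 MPa, n = 5.00
  candidate U: E = 65.88, α = 3.27, σ_y = 33.10 → σ = 29.9 MPa, n = 1.11
  candidate V: E = 25.36, α = 10.6, σ_y = 35.40 → σ = 37.4 MPa, n = 0.947
The minimum is candidate V at n = 0.947.

candidate V, n = 0.947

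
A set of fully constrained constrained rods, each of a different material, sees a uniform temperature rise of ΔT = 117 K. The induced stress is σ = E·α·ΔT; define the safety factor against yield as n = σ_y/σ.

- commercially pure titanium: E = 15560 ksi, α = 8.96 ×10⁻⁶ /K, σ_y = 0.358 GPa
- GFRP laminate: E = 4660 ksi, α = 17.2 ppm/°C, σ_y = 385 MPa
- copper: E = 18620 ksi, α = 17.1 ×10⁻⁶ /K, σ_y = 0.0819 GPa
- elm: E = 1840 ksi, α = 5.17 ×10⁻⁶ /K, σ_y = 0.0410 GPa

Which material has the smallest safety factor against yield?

copper

Converting E to GPa, α to ×10⁻⁶/K, σ_y to MPa, then σ and n for each:
  commercially pure titanium: E = 107.3, α = 8.96, σ_y = 358.0 → σ = 112 MPa, n = 3.18
  GFRP laminate: E = 32.13, α = 17.2, σ_y = 385.0 → σ = 64.7 MPa, n = 5.95
  copper: E = 128.4, α = 17.1, σ_y = 81.90 → σ = 257 MPa, n = 0.319
  elm: E = 12.69, α = 5.17, σ_y = 41.00 → σ = 7.67 MPa, n = 5.34
The minimum is copper at n = 0.319.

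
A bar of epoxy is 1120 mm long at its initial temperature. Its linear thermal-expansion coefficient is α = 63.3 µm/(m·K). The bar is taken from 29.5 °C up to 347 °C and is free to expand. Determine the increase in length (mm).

ΔT = 347 − 29.5 = 317.5 K.
ΔL = α·L₀·ΔT = 63.3×10⁻⁶ × 1120 mm × 317.5 K = 22.5 mm.

22.5 mm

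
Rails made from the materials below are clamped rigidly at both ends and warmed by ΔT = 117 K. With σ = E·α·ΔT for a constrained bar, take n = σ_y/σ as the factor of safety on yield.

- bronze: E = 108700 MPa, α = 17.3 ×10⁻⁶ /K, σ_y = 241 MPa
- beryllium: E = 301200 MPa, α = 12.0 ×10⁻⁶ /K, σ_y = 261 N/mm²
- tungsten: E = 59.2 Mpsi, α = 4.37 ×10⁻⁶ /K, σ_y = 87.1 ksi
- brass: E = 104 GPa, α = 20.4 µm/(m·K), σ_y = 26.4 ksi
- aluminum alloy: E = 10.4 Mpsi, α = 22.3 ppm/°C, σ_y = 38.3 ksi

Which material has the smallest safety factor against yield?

beryllium

Converting E to GPa, α to ×10⁻⁶/K, σ_y to MPa, then σ and n for each:
  bronze: E = 108.7, α = 17.3, σ_y = 241.0 → σ = 220 MPa, n = 1.10
  beryllium: E = 301.2, α = 12.0, σ_y = 261.0 → σ = 423 MPa, n = 0.617
  tungsten: E = 408.2, α = 4.37, σ_y = 600.5 → σ = 209 MPa, n = 2.88
  brass: E = 104.0, α = 20.4, σ_y = 182.0 → σ = 248 MPa, n = 0.733
  aluminum alloy: E = 71.71, α = 22.3, σ_y = 264.1 → σ = 187 MPa, n = 1.41
Beryllium has the lowest safety factor, n = 0.617.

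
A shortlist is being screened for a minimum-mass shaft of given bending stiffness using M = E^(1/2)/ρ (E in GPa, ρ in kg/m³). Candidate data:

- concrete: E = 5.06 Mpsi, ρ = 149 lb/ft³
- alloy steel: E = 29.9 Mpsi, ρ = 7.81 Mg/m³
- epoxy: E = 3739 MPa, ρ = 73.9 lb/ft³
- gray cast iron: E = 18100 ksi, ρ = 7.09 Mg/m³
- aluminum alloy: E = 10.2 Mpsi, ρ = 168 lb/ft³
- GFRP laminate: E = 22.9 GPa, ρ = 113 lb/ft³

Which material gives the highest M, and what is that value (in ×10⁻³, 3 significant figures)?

aluminum alloy, M = 3.12×10⁻³

Putting every candidate on a common basis:
  concrete: E = 34.89 GPa, ρ = 2387 kg/m³
  alloy steel: E = 206.2 GPa, ρ = 7810 kg/m³
  epoxy: E = 3.739 GPa, ρ = 1184 kg/m³
  gray cast iron: E = 124.8 GPa, ρ = 7090 kg/m³
  aluminum alloy: E = 70.33 GPa, ρ = 2691 kg/m³
  GFRP laminate: E = 22.90 GPa, ρ = 1810 kg/m³
  aluminum alloy: M = 3.12×10⁻³
  GFRP laminate: M = 2.64×10⁻³
  concrete: M = 2.47×10⁻³
  alloy steel: M = 1.84×10⁻³
  epoxy: M = 1.63×10⁻³
  gray cast iron: M = 1.58×10⁻³
Aluminum alloy has the largest M.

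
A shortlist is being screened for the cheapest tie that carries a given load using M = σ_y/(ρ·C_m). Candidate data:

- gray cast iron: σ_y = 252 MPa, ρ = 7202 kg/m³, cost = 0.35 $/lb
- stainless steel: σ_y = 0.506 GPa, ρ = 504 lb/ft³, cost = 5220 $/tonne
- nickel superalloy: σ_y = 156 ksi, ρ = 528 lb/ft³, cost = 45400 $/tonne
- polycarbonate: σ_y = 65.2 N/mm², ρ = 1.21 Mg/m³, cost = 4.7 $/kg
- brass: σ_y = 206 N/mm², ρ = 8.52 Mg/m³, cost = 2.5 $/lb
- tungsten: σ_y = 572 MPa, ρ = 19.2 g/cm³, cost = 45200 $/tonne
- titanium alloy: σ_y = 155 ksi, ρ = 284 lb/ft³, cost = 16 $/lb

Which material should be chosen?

gray cast iron

In SI units:
  gray cast iron: σ_y = 252.0 MPa, ρ = 7202 kg/m³, cost = 0.7716 $/kg
  stainless steel: σ_y = 506.0 MPa, ρ = 8073 kg/m³, cost = 5.220 $/kg
  nickel superalloy: σ_y = 1076 MPa, ρ = 8458 kg/m³, cost = 45.40 $/kg
  polycarbonate: σ_y = 65.20 MPa, ρ = 1210 kg/m³, cost = 4.700 $/kg
  brass: σ_y = 206.0 MPa, ρ = 8520 kg/m³, cost = 5.511 $/kg
  tungsten: σ_y = 572.0 MPa, ρ = 19200 kg/m³, cost = 45.20 $/kg
  titanium alloy: σ_y = 1069 MPa, ρ = 4549 kg/m³, cost = 35.27 $/kg
  gray cast iron: M = 45.3 kN·m per $
  stainless steel: M = 12.0 kN·m per $
  polycarbonate: M = 11.5 kN·m per $
  titanium alloy: M = 6.66 kN·m per $
  brass: M = 4.39 kN·m per $
  nickel superalloy: M = 2.80 kN·m per $
  tungsten: M = 0.659 kN·m per $
Highest index: gray cast iron.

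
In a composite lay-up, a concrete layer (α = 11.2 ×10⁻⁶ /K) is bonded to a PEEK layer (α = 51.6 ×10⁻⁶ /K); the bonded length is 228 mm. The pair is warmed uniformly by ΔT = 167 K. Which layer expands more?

PEEK

α(concrete) = 11.2×10⁻⁶/K vs α(PEEK) = 51.6×10⁻⁶/K.
Higher α expands more for the same ΔT: PEEK.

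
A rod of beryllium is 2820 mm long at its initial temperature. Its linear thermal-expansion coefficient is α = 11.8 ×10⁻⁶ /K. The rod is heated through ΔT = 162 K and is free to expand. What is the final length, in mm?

ΔL = α·L₀·ΔT = 11.8×10⁻⁶ × 2820 mm × 162.0 K = 5.39 mm.
L = L₀ + ΔL = 2820 + 5.39 = 2825.4 mm.

2825.4 mm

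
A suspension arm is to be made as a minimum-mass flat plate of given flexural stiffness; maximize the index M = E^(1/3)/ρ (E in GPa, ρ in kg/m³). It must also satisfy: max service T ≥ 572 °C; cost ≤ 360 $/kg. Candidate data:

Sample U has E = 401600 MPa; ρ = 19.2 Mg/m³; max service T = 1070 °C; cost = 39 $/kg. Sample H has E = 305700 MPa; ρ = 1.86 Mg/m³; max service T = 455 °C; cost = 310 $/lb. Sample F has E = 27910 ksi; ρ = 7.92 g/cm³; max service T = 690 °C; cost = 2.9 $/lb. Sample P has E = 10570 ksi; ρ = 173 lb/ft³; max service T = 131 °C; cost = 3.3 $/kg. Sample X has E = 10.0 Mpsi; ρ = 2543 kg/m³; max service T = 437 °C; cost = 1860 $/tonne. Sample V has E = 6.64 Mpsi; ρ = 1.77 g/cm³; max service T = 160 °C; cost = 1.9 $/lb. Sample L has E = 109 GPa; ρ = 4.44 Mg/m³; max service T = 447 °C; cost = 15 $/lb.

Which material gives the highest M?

Screen on constraints: max service T ≥ 572 °C; cost ≤ 360 $/kg. Survivors: sample U, sample F.
After converting to SI:
  sample U: E = 401.6 GPa, ρ = 19200 kg/m³
  sample F: E = 192.4 GPa, ρ = 7920 kg/m³
  sample F: M = 0.729×10⁻³
  sample U: M = 0.384×10⁻³
Sample F has the largest M.

sample F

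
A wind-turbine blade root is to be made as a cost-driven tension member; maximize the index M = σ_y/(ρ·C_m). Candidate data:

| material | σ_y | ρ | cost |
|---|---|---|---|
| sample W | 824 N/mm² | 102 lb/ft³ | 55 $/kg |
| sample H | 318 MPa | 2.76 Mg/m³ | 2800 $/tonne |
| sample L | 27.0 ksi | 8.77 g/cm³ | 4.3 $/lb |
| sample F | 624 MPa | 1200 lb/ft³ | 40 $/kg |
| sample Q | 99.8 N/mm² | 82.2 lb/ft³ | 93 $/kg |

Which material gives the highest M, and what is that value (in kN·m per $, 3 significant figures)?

sample H, M = 41.1 kN·m per $

Normalizing units and computing the index:
  sample W: σ_y = 824.0 MPa, ρ = 1634 kg/m³, cost = 55.00 $/kg
  sample H: σ_y = 318.0 MPa, ρ = 2760 kg/m³, cost = 2.800 $/kg
  sample L: σ_y = 186.2 MPa, ρ = 8770 kg/m³, cost = 9.480 $/kg
  sample F: σ_y = 624.0 MPa, ρ = 19220 kg/m³, cost = 40.00 $/kg
  sample Q: σ_y = 99.80 MPa, ρ = 1317 kg/m³, cost = 93.00 $/kg
  sample H: M = 41.1 kN·m per $
  sample W: M = 9.17 kN·m per $
  sample L: M = 2.24 kN·m per $
  sample Q: M = 0.815 kN·m per $
  sample F: M = 0.812 kN·m per $
Sample H ranks first.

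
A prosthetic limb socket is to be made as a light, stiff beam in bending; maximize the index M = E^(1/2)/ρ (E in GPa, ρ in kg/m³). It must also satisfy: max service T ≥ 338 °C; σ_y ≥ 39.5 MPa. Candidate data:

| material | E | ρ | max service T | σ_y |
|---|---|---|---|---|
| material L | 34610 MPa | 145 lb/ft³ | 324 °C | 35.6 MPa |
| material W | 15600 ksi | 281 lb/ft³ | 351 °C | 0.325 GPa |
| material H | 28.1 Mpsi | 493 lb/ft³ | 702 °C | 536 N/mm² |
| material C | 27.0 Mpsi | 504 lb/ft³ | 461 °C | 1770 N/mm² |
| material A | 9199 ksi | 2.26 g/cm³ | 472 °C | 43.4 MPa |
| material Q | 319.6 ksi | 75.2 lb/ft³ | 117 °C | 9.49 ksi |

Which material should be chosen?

Screen on constraints: max service T ≥ 338 °C; σ_y ≥ 39.5 MPa. Survivors: material W, material H, material C, material A.
After converting to SI:
  material W: E = 107.6 GPa, ρ = 4501 kg/m³
  material H: E = 193.7 GPa, ρ = 7897 kg/m³
  material C: E = 186.2 GPa, ρ = 8073 kg/m³
  material A: E = 63.42 GPa, ρ = 2260 kg/m³
  material A: M = 3.52×10⁻³
  material W: M = 2.30×10⁻³
  material H: M = 1.76×10⁻³
  material C: M = 1.69×10⁻³
The maximum is for material A.

material A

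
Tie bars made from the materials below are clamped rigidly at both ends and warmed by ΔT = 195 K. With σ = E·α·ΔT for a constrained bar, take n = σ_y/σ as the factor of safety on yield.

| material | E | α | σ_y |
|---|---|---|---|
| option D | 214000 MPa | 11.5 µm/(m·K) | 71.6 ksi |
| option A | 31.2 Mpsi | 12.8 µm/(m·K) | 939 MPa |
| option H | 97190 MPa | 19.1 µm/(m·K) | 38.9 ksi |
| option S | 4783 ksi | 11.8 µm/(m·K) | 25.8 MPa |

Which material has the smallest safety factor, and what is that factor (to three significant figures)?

With everything in SI (GPa, ×10⁻⁶/K, MPa):
  option D: E = 214.0, α = 11.5, σ_y = 493.7 → σ = 480 MPa, n = 1.03
  option A: E = 215.1, α = 12.8, σ_y = 939.0 → σ = 537 MPa, n = 1.75
  option H: E = 97.19, α = 19.1, σ_y = 268.2 → σ = 362 MPa, n = 0.741
  option S: E = 32.98, α = 11.8, σ_y = 25.80 → σ = 75.9 MPa, n = 0.340
Option S has the lowest safety factor, n = 0.340.

option S, n = 0.340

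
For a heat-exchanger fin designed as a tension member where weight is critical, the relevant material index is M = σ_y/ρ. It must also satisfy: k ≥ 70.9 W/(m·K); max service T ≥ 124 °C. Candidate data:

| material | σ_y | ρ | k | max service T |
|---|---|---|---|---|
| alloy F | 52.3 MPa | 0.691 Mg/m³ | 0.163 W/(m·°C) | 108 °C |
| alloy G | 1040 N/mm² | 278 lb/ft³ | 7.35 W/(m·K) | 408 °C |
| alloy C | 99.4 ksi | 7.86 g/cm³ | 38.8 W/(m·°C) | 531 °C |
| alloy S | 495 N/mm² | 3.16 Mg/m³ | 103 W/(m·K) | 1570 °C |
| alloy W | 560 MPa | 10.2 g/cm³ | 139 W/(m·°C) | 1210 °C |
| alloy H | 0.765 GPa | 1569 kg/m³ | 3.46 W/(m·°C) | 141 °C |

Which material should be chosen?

alloy S

Screen on constraints: k ≥ 70.9 W/(m·K); max service T ≥ 124 °C. Survivors: alloy S, alloy W.
Convert each candidate to consistent units, then evaluate M:
  alloy S: σ_y = 495.0 MPa, ρ = 3160 kg/m³
  alloy W: σ_y = 560.0 MPa, ρ = 10200 kg/m³
  alloy S: M = 157 kN·m/kg
  alloy W: M = 54.9 kN·m/kg
Alloy S ranks first.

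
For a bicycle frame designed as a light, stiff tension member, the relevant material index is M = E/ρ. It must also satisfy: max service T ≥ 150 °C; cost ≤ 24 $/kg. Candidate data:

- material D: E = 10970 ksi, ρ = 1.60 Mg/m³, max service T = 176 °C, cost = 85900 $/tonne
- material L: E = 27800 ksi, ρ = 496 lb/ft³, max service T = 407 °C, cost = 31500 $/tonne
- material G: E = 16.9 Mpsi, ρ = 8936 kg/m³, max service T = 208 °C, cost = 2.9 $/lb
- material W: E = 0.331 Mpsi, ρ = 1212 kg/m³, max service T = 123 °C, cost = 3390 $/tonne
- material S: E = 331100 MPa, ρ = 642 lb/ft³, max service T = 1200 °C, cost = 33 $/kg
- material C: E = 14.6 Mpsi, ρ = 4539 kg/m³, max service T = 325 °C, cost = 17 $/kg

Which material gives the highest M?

Screen on constraints: max service T ≥ 150 °C; cost ≤ 24 $/kg. Survivors: material G, material C.
In SI units:
  material G: E = 116.5 GPa, ρ = 8936 kg/m³
  material C: E = 100.7 GPa, ρ = 4539 kg/m³
  material C: M = 22.2 MN·m/kg
  material G: M = 13.0 MN·m/kg
Material C ranks first.

material C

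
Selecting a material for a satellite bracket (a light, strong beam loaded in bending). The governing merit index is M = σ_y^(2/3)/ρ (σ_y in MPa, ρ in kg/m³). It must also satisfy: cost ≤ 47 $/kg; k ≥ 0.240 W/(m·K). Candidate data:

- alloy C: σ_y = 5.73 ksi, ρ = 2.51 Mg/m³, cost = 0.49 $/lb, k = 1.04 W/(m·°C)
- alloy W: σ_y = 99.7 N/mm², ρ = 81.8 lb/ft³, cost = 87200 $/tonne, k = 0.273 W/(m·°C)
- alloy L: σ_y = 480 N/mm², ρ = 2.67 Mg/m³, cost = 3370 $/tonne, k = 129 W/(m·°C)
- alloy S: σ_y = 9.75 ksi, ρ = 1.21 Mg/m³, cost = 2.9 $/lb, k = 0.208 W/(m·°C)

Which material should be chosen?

alloy L

Screen on constraints: cost ≤ 47 $/kg; k ≥ 0.240 W/(m·K). Survivors: alloy C, alloy L.
Convert each candidate to consistent units, then evaluate M:
  alloy C: σ_y = 39.51 MPa, ρ = 2510 kg/m³
  alloy L: σ_y = 480.0 MPa, ρ = 2670 kg/m³
  alloy L: M = 23.0×10⁻³
  alloy C: M = 4.62×10⁻³
Alloy L has the largest M.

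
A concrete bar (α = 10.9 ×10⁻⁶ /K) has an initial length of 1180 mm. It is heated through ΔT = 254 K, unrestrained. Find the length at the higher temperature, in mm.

ΔL = α·L₀·ΔT = 10.9×10⁻⁶ × 1180 mm × 254.0 K = 3.27 mm.
L = L₀ + ΔL = 1180 + 3.27 = 1183.3 mm.

1183.3 mm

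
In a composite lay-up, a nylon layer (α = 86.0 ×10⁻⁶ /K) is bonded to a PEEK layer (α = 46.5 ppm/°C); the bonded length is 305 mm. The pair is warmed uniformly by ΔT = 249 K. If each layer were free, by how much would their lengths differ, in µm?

3000 µm

Δα = |86.0 − 46.5|×10⁻⁶/K = 39.5×10⁻⁶/K.
ΔL_mismatch = Δα·L·ΔT = 39.5×10⁻⁶ × 305.0 mm × 249.0 K = 3000 µm.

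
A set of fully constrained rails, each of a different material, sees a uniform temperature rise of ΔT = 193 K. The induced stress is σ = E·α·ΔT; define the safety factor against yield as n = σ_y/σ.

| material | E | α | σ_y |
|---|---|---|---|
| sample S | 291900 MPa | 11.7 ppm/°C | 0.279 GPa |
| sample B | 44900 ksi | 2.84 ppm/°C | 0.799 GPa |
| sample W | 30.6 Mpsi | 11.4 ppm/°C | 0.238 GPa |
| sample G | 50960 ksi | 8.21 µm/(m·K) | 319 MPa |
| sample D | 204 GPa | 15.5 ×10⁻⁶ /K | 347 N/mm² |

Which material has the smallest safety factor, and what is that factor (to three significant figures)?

sample S, n = 0.423

With everything in SI (GPa, ×10⁻⁶/K, MPa):
  sample S: E = 291.9, α = 11.7, σ_y = 279.0 → σ = 659 MPa, n = 0.423
  sample B: E = 309.6, α = 2.84, σ_y = 799.0 → σ = 170 MPa, n = 4.71
  sample W: E = 211.0, α = 11.4, σ_y = 238.0 → σ = 464 MPa, n = 0.513
  sample G: E = 351.4, α = 8.21, σ_y = 319.0 → σ = 557 MPa, n = 0.573
  sample D: E = 204.0, α = 15.5, σ_y = 347.0 → σ = 610 MPa, n = 0.569
The minimum is sample S at n = 0.423.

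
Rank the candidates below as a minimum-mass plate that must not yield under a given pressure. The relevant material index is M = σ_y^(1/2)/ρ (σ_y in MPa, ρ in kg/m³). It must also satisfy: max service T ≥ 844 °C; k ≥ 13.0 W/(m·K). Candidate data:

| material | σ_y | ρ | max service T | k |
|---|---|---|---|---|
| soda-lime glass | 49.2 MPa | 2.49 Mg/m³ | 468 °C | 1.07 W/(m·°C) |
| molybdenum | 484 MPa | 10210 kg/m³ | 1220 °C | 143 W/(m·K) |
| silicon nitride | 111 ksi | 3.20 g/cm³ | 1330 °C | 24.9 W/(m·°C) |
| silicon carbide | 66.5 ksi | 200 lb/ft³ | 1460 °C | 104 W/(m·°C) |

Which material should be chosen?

silicon nitride

Screen on constraints: max service T ≥ 844 °C; k ≥ 13.0 W/(m·K). Survivors: molybdenum, silicon nitride, silicon carbide.
After converting to SI:
  molybdenum: σ_y = 484.0 MPa, ρ = 10210 kg/m³
  silicon nitride: σ_y = 765.3 MPa, ρ = 3200 kg/m³
  silicon carbide: σ_y = 458.5 MPa, ρ = 3204 kg/m³
  silicon nitride: M = 8.65×10⁻³
  silicon carbide: M = 6.68×10⁻³
  molybdenum: M = 2.15×10⁻³
Silicon nitride has the largest M.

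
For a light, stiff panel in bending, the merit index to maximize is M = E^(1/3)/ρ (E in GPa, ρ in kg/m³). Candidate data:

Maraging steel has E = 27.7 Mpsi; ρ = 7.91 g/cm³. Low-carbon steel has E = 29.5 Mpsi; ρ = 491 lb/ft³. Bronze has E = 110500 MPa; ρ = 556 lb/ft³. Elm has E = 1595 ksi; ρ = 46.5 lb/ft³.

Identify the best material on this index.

elm

After converting to SI:
  maraging steel: E = 191.0 GPa, ρ = 7910 kg/m³
  low-carbon steel: E = 203.4 GPa, ρ = 7865 kg/m³
  bronze: E = 110.5 GPa, ρ = 8906 kg/m³
  elm: E = 11.00 GPa, ρ = 744.9 kg/m³
  elm: M = 2.99×10⁻³
  low-carbon steel: M = 0.748×10⁻³
  maraging steel: M = 0.728×10⁻³
  bronze: M = 0.539×10⁻³
Elm ranks first.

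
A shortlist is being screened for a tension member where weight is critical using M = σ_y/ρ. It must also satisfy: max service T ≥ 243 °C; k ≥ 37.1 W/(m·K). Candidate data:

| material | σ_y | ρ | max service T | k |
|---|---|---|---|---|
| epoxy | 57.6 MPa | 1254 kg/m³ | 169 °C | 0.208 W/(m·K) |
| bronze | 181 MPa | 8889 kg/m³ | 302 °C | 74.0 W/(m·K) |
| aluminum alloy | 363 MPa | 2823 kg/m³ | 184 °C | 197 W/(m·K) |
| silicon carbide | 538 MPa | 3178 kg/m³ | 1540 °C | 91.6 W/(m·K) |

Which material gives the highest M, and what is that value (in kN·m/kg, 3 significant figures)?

Screen on constraints: max service T ≥ 243 °C; k ≥ 37.1 W/(m·K). Survivors: bronze, silicon carbide.
Evaluate M for each candidate:
  silicon carbide: M = 169 kN·m/kg
  bronze: M = 20.4 kN·m/kg
Silicon carbide ranks first.

silicon carbide, M = 169 kN·m/kg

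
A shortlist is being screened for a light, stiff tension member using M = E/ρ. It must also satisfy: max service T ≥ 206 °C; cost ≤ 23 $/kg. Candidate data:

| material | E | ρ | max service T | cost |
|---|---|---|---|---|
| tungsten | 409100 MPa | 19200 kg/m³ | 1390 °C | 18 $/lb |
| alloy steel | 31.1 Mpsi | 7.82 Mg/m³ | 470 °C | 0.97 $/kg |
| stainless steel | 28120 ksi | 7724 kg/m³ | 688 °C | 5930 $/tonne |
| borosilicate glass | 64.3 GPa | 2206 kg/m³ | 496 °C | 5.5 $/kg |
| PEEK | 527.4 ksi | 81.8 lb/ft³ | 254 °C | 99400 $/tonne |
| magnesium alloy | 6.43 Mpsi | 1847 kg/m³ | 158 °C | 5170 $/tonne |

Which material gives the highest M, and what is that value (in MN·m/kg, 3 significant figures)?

borosilicate glass, M = 29.1 MN·m/kg

Screen on constraints: max service T ≥ 206 °C; cost ≤ 23 $/kg. Survivors: alloy steel, stainless steel, borosilicate glass.
Normalizing units and computing the index:
  alloy steel: E = 214.4 GPa, ρ = 7820 kg/m³
  stainless steel: E = 193.9 GPa, ρ = 7724 kg/m³
  borosilicate glass: E = 64.30 GPa, ρ = 2206 kg/m³
  borosilicate glass: M = 29.1 MN·m/kg
  alloy steel: M = 27.4 MN·m/kg
  stainless steel: M = 25.1 MN·m/kg
Borosilicate glass ranks first.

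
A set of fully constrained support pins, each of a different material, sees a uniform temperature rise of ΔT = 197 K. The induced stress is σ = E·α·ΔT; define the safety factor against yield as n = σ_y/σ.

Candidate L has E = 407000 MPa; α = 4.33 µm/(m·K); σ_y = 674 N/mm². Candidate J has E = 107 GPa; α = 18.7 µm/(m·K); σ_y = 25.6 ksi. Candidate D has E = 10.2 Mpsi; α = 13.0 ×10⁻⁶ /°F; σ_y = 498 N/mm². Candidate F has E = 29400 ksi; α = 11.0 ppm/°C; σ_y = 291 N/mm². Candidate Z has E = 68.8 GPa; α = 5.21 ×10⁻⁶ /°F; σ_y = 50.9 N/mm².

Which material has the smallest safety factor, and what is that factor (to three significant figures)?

Converting E to GPa, α to ×10⁻⁶/K, σ_y to MPa, then σ and n for each:
  candidate L: E = 407.0, α = 4.33, σ_y = 674.0 → σ = 347 MPa, n = 1.94
  candidate J: E = 107.0, α = 18.7, σ_y = 176.5 → σ = 394 MPa, n = 0.448
  candidate D: E = 70.33, α = 23.4, σ_y = 498.0 → σ = 324 MPa, n = 1.54
  candidate F: E = 202.7, α = 11.0, σ_y = 291.0 → σ = 439 MPa, n = 0.662
  candidate Z: E = 68.80, α = 9.38, σ_y = 50.90 → σ = 127 MPa, n = 0.400
Smallest n: candidate Z with n = 0.400.

candidate Z, n = 0.400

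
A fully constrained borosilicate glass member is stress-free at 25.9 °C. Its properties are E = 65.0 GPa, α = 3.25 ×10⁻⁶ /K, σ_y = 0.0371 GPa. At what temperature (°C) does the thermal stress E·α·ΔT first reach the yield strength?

202 °C

σ_y = 0.0371 GPa = 37.10 MPa.
E·α·ΔT = 37.10 MPa ⇒ ΔT = 37.10 / (65.00×10³ × 3.25×10⁻⁶) = 175.6 K.
T = 25.9 + 175.6 = 201.5 °C.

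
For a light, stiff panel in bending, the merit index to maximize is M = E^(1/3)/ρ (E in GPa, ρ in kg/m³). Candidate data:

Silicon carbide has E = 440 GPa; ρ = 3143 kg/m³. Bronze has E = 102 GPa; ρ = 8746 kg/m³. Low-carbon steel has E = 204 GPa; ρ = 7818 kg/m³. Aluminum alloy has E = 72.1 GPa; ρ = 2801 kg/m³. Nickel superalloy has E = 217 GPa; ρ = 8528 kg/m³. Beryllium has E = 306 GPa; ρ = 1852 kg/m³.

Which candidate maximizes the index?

beryllium

Computing M directly (units already consistent):
  beryllium: M = 3.64×10⁻³
  silicon carbide: M = 2.42×10⁻³
  aluminum alloy: M = 1.49×10⁻³
  low-carbon steel: M = 0.753×10⁻³
  nickel superalloy: M = 0.705×10⁻³
  bronze: M = 0.534×10⁻³
Beryllium ranks first.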